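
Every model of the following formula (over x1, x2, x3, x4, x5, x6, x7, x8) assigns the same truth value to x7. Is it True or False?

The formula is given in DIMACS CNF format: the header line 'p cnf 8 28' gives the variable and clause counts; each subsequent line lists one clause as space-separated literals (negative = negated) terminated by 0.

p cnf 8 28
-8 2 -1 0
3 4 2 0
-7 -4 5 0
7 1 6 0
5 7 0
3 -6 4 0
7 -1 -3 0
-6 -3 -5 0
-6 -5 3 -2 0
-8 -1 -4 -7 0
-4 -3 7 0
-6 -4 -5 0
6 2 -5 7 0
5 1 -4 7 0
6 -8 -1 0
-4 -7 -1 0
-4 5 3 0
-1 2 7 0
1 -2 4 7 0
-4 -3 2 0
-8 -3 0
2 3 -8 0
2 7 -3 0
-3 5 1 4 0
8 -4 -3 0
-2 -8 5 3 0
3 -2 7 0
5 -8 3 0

Suppose x7 = False.
The clause (x5) is unit, so x5 = True.
Suppose x1 = True.
The clause (¬x3) is unit, so x3 = False.
The clause (x2) is unit, so x2 = True.
Now (¬x2) is unsatisfied and unit — conflict.
So x1 must be the other value — set x1 = False.
The clause (x6) is unit, so x6 = True.
The clause (¬x3) is unit, so x3 = False.
The clause (x4) is unit, so x4 = True.
Now (¬x4) is unsatisfied and unit — conflict.
Both values of x1 lead to a conflict.
So every satisfying assignment has x7 = True.

True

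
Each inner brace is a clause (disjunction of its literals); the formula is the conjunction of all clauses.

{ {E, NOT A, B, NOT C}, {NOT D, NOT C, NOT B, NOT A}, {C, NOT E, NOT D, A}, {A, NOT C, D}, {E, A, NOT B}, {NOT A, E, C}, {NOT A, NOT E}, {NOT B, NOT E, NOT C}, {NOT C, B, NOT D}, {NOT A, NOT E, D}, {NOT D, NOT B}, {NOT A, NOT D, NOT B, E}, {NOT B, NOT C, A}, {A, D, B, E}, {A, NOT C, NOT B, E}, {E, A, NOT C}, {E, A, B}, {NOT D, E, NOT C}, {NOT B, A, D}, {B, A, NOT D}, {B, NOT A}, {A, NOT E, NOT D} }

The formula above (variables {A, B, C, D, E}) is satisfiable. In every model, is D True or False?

False

Suppose D = true.
Unit clause (NOT B) forces B = false.
Unit clause (NOT C) forces C = false.
Unit clause (A) forces A = true.
But (NOT A) is also a unit clause — contradiction.
So every satisfying assignment has D = False.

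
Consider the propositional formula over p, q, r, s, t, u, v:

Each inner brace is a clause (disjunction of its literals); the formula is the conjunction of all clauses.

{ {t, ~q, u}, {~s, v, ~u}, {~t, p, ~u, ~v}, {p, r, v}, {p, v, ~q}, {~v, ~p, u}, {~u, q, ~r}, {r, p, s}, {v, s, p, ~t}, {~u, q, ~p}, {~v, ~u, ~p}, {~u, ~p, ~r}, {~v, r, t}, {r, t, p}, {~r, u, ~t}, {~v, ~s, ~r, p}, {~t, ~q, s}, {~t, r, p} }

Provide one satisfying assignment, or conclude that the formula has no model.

p: 0, q: 0, r: 1, s: 0, t: 0, u: 0, v: 1

Branch on t: set t = 0.
Branch on q: set q = 0.
Branch on u: set u = 0.
Branch on v: set v = 1.
From the singleton clause (~p), p = 0.
From the singleton clause (r), r = 1.
From the singleton clause (~s), s = 0.
All clauses are satisfied.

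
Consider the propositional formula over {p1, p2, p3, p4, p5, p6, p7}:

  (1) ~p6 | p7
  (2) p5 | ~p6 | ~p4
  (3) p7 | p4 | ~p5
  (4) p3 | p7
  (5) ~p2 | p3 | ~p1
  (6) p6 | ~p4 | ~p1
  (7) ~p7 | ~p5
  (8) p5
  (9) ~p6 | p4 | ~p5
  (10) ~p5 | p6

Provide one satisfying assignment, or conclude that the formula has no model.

UNSATISFIABLE

From the singleton clause (p5), p5 = 1.
From the singleton clause (~p7), p7 = 0.
From the singleton clause (~p6), p6 = 0.
Now (p6) is unsatisfied and unit — conflict.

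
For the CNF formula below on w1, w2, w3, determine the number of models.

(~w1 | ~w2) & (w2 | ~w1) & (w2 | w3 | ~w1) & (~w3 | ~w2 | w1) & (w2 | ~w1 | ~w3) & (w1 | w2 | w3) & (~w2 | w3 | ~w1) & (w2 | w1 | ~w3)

1

There are 2^3 = 8 truth assignments over (w1, w2, w3).
Check each against the 8 clauses (columns in the order w1, w2, w3):
  F F F  ✗ fails (w1 | w2 | w3)
  F F T  ✗ fails (w2 | w1 | ~w3)
  F T F  ✓ satisfies all
  F T T  ✗ fails (~w3 | ~w2 | w1)
  T F F  ✗ fails (w2 | ~w1)
  T F T  ✗ fails (w2 | ~w1)
  T T F  ✗ fails (~w1 | ~w2)
  T T T  ✗ fails (~w1 | ~w2)
1 of the 8 rows is a model.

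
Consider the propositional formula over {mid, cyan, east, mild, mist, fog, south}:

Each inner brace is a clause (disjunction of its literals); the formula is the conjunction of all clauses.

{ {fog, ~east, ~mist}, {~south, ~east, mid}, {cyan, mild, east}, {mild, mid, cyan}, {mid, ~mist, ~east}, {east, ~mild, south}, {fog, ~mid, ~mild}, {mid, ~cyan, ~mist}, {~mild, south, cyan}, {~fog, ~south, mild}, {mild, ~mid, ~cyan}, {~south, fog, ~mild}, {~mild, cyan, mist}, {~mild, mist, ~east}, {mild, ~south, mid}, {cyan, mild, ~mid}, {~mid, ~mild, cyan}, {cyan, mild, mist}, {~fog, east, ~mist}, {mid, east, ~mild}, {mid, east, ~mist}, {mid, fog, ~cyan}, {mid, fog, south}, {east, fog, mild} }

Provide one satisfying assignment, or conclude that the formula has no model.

Branch on fog: set fog = 1.
Branch on south: set south = 0.
Branch on east: set east = 1.
Branch on mid: set mid = 1.
Branch on mild: set mild = 1.
Unit clause (cyan) forces cyan = 1.
Unit clause (mist) forces mist = 1.
Every clause now holds.

mid ↦ 1,  cyan ↦ 1,  east ↦ 1,  mild ↦ 1,  mist ↦ 1,  fog ↦ 1,  south ↦ 0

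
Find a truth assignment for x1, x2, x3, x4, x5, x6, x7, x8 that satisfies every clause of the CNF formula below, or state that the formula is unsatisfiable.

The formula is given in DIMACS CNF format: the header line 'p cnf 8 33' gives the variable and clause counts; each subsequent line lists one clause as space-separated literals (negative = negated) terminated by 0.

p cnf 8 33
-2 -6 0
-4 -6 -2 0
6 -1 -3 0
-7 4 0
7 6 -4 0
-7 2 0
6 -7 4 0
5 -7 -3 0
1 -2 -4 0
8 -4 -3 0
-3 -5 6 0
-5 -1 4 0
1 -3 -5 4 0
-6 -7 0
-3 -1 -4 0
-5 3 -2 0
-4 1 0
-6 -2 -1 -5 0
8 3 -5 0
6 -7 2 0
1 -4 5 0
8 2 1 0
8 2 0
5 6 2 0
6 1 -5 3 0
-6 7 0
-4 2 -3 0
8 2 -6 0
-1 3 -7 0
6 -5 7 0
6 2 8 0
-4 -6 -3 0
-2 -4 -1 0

x1 ↦ False,  x2 ↦ True,  x3 ↦ False,  x4 ↦ False,  x5 ↦ False,  x6 ↦ False,  x7 ↦ False,  x8 ↦ True

Case x2 = True:
From the singleton clause (¬x6), x6 = False.
Case x1 = False:
From the singleton clause (¬x4), x4 = False.
From the singleton clause (¬x7), x7 = False.
From the singleton clause (¬x5), x5 = False.
No clause remains; x3, x8 are free.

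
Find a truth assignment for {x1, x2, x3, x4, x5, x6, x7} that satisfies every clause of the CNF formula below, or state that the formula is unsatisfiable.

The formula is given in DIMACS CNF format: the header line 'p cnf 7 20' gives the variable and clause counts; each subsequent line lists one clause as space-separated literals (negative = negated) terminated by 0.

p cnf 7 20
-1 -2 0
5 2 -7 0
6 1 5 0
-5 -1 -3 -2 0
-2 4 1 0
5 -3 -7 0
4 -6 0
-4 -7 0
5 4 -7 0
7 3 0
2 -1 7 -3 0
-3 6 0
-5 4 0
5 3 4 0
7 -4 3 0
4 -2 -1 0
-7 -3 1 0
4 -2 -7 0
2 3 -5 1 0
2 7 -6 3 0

x1: False, x2: False, x3: True, x4: True, x5: False, x6: True, x7: False

Case x1 = False:
Case x6 = True:
Unit clause (x4) forces x4 = True.
Unit clause (¬x7) forces x7 = False.
Unit clause (x3) forces x3 = True.
No clause remains; x2, x5 are free.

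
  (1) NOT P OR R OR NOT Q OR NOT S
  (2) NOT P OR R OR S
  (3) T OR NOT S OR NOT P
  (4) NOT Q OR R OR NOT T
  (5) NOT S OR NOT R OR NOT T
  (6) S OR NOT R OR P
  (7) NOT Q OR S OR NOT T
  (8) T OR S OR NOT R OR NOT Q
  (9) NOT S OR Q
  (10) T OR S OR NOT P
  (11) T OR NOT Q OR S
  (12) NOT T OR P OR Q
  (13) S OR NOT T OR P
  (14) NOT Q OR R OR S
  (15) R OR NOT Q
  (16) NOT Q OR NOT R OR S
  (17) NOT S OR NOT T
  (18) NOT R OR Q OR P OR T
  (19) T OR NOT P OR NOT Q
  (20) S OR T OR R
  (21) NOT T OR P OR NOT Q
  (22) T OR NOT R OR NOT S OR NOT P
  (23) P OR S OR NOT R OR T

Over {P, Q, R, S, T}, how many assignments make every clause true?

There are 2^5 = 32 truth assignments over (P, Q, R, S, T).
Split on S. With S = true, the clauses containing S are satisfied and NOT S drops from the rest; 1 of the 2^4 = 16 assignments to the other variables satisfy what remains.
With S = false, by the same count on the reduced clause set, 1 assignment works.
(One model: P=F, Q=T, R=T, S=T, T=F.)
Total: 1 + 1 = 2.

2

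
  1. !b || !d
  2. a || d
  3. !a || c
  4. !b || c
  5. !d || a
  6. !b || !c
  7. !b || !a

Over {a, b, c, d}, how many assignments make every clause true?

There are 2^4 = 16 truth assignments over (a, b, c, d).
Split on a. With a = true, the clauses containing a are satisfied and !a drops from the rest; 2 of the 2^3 = 8 assignments to the other variables satisfy what remains.
With a = false, by the same count on the reduced clause set, 0 assignments work.
Total: 2 + 0 = 2.

2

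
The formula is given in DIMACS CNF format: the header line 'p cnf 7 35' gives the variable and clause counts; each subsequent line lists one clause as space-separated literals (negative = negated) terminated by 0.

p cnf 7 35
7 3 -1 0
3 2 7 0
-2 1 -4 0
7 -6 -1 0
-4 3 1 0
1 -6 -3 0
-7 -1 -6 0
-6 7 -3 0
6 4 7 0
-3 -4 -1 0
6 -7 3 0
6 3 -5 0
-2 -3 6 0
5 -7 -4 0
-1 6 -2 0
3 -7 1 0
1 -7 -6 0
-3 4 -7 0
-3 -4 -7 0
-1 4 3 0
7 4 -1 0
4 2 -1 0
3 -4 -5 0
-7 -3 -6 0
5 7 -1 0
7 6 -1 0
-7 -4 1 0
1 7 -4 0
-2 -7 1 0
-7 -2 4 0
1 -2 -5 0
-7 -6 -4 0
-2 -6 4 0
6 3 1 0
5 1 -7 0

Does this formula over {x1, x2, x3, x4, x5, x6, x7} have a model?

Unsatisfiable

Branch on x7: set x7 = True.
Branch on x1: set x1 = False.
(x3) alone gives x3 = True.
(¬x6) alone gives x6 = False.
(¬x2) alone gives x2 = False.
(x4) alone gives x4 = True.
That conflicts with the unit clause (¬x4).
So x1 must be the other value — set x1 = True.
(¬x6) alone gives x6 = False.
(x3) alone gives x3 = True.
(¬x4) alone gives x4 = False.
That conflicts with the unit clause (x4).
Neither x1 = True nor x1 = False works.
So x7 must be the other value — set x7 = False.
Branch on x3: set x3 = True.
(¬x6) alone gives x6 = False.
(x4) alone gives x4 = True.
(¬x1) alone gives x1 = False.
That conflicts with the unit clause (x1).
So x3 must be the other value — set x3 = False.
(¬x1) alone gives x1 = False.
(x2) alone gives x2 = True.
(¬x4) alone gives x4 = False.
(x6) alone gives x6 = True.
That conflicts with the unit clause (¬x6).
Neither x3 = True nor x3 = False works.
Neither x7 = True nor x7 = False works.
No assignment satisfies every clause.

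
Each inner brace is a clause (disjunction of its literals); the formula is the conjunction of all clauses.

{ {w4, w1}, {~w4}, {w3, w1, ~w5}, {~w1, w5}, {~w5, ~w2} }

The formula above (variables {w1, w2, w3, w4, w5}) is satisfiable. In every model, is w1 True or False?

Suppose w1 = 0.
Unit clause (w4) forces w4 = 1.
But (~w4) is also a unit clause — contradiction.
So every satisfying assignment has w1 = True.

True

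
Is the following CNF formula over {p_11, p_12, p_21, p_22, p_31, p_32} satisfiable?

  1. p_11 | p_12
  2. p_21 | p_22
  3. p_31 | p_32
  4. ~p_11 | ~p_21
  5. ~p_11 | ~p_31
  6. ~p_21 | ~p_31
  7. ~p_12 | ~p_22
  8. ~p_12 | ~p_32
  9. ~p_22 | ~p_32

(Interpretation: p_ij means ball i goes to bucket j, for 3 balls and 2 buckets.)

Unsatisfiable

Branch on p_11: set p_11 = 1.
From the singleton clause (~p_21), p_21 = 0.
From the singleton clause (p_22), p_22 = 1.
From the singleton clause (~p_31), p_31 = 0.
From the singleton clause (p_32), p_32 = 1.
That conflicts with the unit clause (~p_32).
So p_11 must be the other value — set p_11 = 0.
From the singleton clause (p_12), p_12 = 1.
From the singleton clause (~p_22), p_22 = 0.
From the singleton clause (p_21), p_21 = 1.
From the singleton clause (~p_31), p_31 = 0.
From the singleton clause (p_32), p_32 = 1.
That conflicts with the unit clause (~p_32).
Neither p_11 = 1 nor p_11 = 0 works.
No assignment satisfies every clause.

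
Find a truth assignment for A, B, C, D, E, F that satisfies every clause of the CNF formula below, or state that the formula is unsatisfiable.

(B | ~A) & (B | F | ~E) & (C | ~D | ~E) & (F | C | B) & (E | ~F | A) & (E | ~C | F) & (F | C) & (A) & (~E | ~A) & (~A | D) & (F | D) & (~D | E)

UNSATISFIABLE

From the singleton clause (A), A = 1.
From the singleton clause (B), B = 1.
From the singleton clause (~E), E = 0.
From the singleton clause (D), D = 1.
That conflicts with the unit clause (~D).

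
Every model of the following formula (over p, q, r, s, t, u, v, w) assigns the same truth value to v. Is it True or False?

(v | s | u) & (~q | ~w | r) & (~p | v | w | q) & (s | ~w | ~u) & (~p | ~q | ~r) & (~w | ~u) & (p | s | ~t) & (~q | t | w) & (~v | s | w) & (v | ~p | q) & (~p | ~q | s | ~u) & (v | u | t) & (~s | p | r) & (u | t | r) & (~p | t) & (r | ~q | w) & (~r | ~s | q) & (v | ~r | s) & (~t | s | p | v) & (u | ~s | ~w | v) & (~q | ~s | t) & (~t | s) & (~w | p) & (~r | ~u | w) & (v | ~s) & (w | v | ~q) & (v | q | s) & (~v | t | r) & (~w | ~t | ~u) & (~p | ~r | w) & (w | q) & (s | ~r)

Suppose v = 0.
From the singleton clause (~s), s = 0.
From the singleton clause (u), u = 1.
From the singleton clause (~w), w = 0.
From the singleton clause (~r), r = 0.
From the singleton clause (~q), q = 0.
But (q) is also a unit clause — contradiction.
So every satisfying assignment has v = True.

True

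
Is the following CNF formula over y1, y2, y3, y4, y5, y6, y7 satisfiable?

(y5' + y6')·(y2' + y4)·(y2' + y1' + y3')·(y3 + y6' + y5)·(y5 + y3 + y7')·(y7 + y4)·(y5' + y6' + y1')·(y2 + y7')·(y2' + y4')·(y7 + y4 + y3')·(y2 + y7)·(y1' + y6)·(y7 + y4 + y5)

No

Case y5 = 0:
Case y2 = 0:
Unit clause (y7') forces y7 = 0.
Now (y7) is unsatisfied and unit — conflict.
That branch fails; take y2 = 1 instead.
Unit clause (y4) forces y4 = 1.
Now (y4') is unsatisfied and unit — conflict.
Both values of y2 lead to a conflict.
That branch fails; take y5 = 1 instead.
Unit clause (y6') forces y6 = 0.
Unit clause (y1') forces y1 = 0.
Case y2 = 0:
Unit clause (y7') forces y7 = 0.
Now (y7) is unsatisfied and unit — conflict.
That branch fails; take y2 = 1 instead.
Unit clause (y4) forces y4 = 1.
Now (y4') is unsatisfied and unit — conflict.
Both values of y2 lead to a conflict.
Both values of y5 lead to a conflict.
No assignment satisfies every clause.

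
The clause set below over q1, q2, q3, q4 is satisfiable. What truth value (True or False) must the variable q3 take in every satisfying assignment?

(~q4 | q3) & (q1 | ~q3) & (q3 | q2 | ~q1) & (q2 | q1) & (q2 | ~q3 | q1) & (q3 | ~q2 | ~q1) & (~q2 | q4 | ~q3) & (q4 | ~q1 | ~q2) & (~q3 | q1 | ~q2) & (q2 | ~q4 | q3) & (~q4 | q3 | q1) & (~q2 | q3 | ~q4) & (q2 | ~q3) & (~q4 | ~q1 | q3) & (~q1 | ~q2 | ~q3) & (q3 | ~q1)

False

Suppose q3 = 1.
(q1) alone gives q1 = 1.
(q2) alone gives q2 = 1.
Now (~q2) is unsatisfied and unit — conflict.
So every satisfying assignment has q3 = False.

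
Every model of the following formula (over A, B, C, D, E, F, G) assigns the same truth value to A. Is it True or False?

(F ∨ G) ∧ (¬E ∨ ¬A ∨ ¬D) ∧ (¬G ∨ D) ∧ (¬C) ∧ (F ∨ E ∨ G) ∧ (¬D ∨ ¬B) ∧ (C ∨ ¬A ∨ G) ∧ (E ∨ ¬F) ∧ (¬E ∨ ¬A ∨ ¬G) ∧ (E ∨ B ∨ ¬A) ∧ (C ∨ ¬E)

False

Suppose A = True.
From the singleton clause (¬C), C = False.
From the singleton clause (G), G = True.
From the singleton clause (D), D = True.
From the singleton clause (¬E), E = False.
From the singleton clause (¬B), B = False.
But (B) is also a unit clause — contradiction.
So every satisfying assignment has A = False.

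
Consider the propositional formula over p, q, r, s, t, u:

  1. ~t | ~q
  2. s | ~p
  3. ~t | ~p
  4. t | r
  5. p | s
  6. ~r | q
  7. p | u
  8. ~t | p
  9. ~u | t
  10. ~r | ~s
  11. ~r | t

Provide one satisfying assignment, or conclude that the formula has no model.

UNSATISFIABLE

Suppose t = 0.
From the singleton clause (r), r = 1.
That conflicts with the unit clause (~r).
Backtrack on t: now try t = 1.
From the singleton clause (~q), q = 0.
From the singleton clause (~p), p = 0.
That conflicts with the unit clause (p).
Either choice for t ends in contradiction.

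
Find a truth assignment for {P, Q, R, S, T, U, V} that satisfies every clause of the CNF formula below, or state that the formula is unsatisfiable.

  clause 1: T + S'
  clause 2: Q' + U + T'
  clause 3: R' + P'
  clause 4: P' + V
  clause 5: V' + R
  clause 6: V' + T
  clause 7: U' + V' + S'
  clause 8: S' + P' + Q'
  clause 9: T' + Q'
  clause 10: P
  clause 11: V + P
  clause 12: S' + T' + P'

UNSATISFIABLE

(P) alone gives P = 1.
(R') alone gives R = 0.
(V) alone gives V = 1.
Now (V') is unsatisfied and unit — conflict.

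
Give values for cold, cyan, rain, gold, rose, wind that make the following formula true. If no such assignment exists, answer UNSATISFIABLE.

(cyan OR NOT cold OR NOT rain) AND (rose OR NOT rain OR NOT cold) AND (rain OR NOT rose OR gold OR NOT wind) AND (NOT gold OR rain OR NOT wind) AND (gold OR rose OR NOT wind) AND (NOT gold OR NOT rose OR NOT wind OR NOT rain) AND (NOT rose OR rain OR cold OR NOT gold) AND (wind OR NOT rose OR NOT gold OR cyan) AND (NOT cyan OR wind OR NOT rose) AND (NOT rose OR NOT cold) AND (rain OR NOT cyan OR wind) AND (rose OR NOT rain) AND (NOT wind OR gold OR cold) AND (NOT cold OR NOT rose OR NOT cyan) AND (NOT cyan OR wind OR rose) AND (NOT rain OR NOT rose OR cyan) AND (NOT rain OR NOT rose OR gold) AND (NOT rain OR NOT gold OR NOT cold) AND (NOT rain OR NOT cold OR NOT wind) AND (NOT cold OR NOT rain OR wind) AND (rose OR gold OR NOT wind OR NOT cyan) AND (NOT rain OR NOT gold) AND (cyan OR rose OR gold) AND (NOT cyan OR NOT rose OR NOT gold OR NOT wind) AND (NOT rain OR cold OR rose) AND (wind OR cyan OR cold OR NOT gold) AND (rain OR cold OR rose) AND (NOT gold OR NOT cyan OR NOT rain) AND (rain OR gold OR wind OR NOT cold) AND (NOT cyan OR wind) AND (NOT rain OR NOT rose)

Branch on rose: set rose = true.
(NOT cold) alone gives cold = false.
(NOT rain) alone gives rain = false.
(NOT gold) alone gives gold = false.
(NOT wind) alone gives wind = false.
(NOT cyan) alone gives cyan = false.
All clauses are satisfied.

cold=false, cyan=false, rain=false, gold=false, rose=true, wind=false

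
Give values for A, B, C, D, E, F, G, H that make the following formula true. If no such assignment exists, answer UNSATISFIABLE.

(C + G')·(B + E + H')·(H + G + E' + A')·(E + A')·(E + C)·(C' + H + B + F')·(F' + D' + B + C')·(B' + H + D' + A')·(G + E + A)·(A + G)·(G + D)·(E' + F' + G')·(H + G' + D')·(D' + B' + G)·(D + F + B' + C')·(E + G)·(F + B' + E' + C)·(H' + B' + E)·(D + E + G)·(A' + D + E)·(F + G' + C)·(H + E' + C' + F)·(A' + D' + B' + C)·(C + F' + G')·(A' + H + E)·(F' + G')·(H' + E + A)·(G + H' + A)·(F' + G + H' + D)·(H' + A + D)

A ↦ 1, B ↦ 0, C ↦ 1, D ↦ 1, E ↦ 1, F ↦ 0, G ↦ 0, H ↦ 1

Suppose C = 1.
Suppose E = 1.
Suppose A = 1.
Suppose H = 1.
Suppose G = 0.
The clause (D) is unit, so D = 1.
The clause (B') is unit, so B = 0.
The clause (F') is unit, so F = 0.
Every clause now holds.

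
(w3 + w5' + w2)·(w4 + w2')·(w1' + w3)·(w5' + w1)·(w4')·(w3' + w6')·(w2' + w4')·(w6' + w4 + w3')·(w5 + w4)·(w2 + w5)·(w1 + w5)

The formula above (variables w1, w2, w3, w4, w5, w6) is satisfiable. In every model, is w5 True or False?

True

Suppose w5 = 0.
The clause (w4') is unit, so w4 = 0.
But (w4) is also a unit clause — contradiction.
So every satisfying assignment has w5 = True.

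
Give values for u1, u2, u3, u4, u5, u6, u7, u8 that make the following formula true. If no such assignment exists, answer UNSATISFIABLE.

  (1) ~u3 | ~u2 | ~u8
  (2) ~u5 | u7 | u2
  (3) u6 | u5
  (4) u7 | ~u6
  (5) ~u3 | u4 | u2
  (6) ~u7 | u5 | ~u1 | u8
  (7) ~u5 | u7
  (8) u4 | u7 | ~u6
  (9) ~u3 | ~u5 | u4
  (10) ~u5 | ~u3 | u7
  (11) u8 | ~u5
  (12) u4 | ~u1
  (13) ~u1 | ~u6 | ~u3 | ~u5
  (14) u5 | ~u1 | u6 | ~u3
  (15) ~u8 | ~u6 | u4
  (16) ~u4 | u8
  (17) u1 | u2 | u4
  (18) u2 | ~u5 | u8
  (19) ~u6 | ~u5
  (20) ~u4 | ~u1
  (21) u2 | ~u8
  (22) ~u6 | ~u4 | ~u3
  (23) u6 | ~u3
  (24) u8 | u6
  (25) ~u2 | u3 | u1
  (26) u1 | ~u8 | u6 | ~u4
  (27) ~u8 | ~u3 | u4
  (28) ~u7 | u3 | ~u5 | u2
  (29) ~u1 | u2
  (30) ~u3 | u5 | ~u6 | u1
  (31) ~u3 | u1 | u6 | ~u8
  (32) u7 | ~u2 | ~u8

UNSATISFIABLE

Try u6 = 1.
From the singleton clause (u7), u7 = 1.
From the singleton clause (~u5), u5 = 0.
Try u1 = 0.
From the singleton clause (~u3), u3 = 0.
From the singleton clause (~u2), u2 = 0.
From the singleton clause (u4), u4 = 1.
From the singleton clause (u8), u8 = 1.
That conflicts with the unit clause (~u8).
Backtrack on u1: now try u1 = 1.
From the singleton clause (u8), u8 = 1.
From the singleton clause (u4), u4 = 1.
That conflicts with the unit clause (~u4).
Either choice for u1 ends in contradiction.
Backtrack on u6: now try u6 = 0.
From the singleton clause (u5), u5 = 1.
From the singleton clause (u7), u7 = 1.
From the singleton clause (u8), u8 = 1.
From the singleton clause (u2), u2 = 1.
From the singleton clause (~u3), u3 = 0.
From the singleton clause (u1), u1 = 1.
From the singleton clause (u4), u4 = 1.
That conflicts with the unit clause (~u4).
Either choice for u6 ends in contradiction.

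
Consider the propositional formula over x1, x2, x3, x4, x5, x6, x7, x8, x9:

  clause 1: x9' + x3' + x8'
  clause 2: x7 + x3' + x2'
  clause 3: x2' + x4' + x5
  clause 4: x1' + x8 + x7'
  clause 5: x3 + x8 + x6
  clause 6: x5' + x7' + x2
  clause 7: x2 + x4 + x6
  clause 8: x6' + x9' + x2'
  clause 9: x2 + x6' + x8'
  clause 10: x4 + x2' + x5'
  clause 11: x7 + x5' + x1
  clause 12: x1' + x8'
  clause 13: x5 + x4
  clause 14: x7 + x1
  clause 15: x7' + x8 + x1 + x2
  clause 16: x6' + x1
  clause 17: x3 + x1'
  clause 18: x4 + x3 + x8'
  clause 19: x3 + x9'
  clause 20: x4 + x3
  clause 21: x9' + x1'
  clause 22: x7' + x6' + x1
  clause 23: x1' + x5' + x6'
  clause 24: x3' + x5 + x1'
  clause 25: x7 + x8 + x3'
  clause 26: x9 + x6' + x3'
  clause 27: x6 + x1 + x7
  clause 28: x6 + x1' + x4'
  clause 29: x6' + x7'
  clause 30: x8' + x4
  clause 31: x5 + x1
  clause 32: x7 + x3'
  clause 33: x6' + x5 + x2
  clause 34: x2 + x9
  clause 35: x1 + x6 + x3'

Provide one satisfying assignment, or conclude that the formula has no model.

x1 ↦ 0,  x2 ↦ 1,  x3 ↦ 0,  x4 ↦ 1,  x5 ↦ 1,  x6 ↦ 0,  x7 ↦ 1,  x8 ↦ 1,  x9 ↦ 0

Case x1 = 0:
Unit clause (x7) forces x7 = 1.
Unit clause (x6') forces x6 = 0.
Unit clause (x5) forces x5 = 1.
Unit clause (x2) forces x2 = 1.
Unit clause (x4) forces x4 = 1.
Unit clause (x3') forces x3 = 0.
Unit clause (x8) forces x8 = 1.
Unit clause (x9') forces x9 = 0.
All clauses are satisfied.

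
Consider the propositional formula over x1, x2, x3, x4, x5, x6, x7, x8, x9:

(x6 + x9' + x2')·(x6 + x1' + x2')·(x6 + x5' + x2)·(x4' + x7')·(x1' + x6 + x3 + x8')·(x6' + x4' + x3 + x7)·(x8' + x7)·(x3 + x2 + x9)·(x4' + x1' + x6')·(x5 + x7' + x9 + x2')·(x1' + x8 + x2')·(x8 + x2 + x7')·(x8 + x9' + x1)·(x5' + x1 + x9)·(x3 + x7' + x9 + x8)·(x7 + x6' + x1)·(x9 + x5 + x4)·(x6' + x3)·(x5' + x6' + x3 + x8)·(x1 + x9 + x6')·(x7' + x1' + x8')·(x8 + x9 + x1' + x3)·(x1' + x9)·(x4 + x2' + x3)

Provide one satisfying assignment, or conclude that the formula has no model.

x1: 0,  x2: 1,  x3: 1,  x4: 1,  x5: 0,  x6: 0,  x7: 0,  x8: 0,  x9: 0

Suppose x4 = 1.
From the singleton clause (x7'), x7 = 0.
From the singleton clause (x8'), x8 = 0.
Suppose x6 = 0.
Suppose x9 = 0.
From the singleton clause (x1'), x1 = 0.
From the singleton clause (x5'), x5 = 0.
Suppose x3 = 1.
All clauses hold; x2 can take either value.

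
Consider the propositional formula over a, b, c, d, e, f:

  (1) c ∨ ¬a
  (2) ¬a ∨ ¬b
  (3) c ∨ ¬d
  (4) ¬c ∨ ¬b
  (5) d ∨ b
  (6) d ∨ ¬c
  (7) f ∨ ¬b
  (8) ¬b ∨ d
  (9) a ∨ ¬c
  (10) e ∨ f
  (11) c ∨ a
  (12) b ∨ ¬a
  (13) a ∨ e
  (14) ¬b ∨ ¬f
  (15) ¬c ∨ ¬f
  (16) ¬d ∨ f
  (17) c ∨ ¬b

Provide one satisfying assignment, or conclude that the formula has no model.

Case c = True:
Unit clause (¬b) forces b = False.
Unit clause (d) forces d = True.
Unit clause (a) forces a = True.
But (¬a) is also a unit clause — contradiction.
Undo c and try c = False.
Unit clause (¬a) forces a = False.
But (a) is also a unit clause — contradiction.
Both values of c lead to a conflict.

UNSATISFIABLE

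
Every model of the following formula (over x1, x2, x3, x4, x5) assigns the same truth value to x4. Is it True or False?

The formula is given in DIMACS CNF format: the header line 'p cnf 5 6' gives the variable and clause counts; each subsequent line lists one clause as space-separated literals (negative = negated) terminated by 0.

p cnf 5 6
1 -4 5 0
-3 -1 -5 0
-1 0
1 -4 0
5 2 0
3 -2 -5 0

Suppose x4 = True.
The clause (¬x1) is unit, so x1 = False.
That conflicts with the unit clause (x1).
So every satisfying assignment has x4 = False.

False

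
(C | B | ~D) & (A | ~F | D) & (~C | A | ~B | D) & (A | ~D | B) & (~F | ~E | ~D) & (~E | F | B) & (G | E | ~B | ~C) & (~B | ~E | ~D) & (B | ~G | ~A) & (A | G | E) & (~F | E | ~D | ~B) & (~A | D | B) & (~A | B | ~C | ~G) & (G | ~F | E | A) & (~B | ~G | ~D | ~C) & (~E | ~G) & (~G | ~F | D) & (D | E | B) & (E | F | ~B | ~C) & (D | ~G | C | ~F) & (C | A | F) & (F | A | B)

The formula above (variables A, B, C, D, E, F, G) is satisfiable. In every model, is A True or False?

Suppose A = 0.
Case F = 0:
Unit clause (C) forces C = 1.
Unit clause (B) forces B = 1.
Unit clause (D) forces D = 1.
Unit clause (~E) forces E = 0.
That conflicts with the unit clause (E).
That branch fails; take F = 1 instead.
Unit clause (D) forces D = 1.
Unit clause (B) forces B = 1.
Unit clause (~E) forces E = 0.
That conflicts with the unit clause (E).
Either choice for F ends in contradiction.
So every satisfying assignment has A = True.

True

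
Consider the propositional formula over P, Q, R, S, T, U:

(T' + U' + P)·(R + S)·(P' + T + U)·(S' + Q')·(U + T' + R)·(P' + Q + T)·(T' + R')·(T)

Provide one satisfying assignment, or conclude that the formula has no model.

(T) alone gives T = 1.
(R') alone gives R = 0.
(S) alone gives S = 1.
(Q') alone gives Q = 0.
(U) alone gives U = 1.
(P) alone gives P = 1.
This assignment satisfies each clause.

P ↦ 1; Q ↦ 0; R ↦ 0; S ↦ 1; T ↦ 1; U ↦ 1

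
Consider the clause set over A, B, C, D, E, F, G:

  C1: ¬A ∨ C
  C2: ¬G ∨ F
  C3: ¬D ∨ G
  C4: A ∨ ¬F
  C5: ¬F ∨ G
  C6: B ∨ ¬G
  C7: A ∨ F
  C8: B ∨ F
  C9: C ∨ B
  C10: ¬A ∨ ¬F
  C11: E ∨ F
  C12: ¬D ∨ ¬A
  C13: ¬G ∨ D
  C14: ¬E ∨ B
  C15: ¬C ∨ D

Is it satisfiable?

No, unsatisfiable

Try A = False.
From the singleton clause (¬F), F = False.
But (F) is also a unit clause — contradiction.
So A must be the other value — set A = True.
From the singleton clause (C), C = True.
From the singleton clause (¬F), F = False.
From the singleton clause (¬G), G = False.
From the singleton clause (¬D), D = False.
But (D) is also a unit clause — contradiction.
Neither A = True nor A = False works.
No assignment satisfies every clause.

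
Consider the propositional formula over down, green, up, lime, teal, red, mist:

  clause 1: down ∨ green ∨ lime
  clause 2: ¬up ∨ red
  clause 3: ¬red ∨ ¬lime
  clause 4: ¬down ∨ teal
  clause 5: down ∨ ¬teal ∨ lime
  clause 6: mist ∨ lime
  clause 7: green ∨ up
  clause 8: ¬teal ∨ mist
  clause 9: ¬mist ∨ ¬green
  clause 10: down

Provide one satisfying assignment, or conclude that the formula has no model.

(down) alone gives down = True.
(teal) alone gives teal = True.
(mist) alone gives mist = True.
(¬green) alone gives green = False.
(up) alone gives up = True.
(red) alone gives red = True.
(¬lime) alone gives lime = False.
Every clause now holds.

down ↦ True, green ↦ False, up ↦ True, lime ↦ False, teal ↦ True, red ↦ True, mist ↦ True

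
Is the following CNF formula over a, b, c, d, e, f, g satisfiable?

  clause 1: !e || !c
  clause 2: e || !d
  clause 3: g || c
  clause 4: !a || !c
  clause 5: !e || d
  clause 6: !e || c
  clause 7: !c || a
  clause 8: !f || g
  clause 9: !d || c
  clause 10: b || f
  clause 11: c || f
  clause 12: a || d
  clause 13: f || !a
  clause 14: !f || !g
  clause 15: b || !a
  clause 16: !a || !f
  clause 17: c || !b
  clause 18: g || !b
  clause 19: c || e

Unsatisfiable

Suppose e = false.
(!d) alone gives d = false.
(a) alone gives a = true.
(!c) alone gives c = false.
That conflicts with the unit clause (c).
That branch fails; take e = true instead.
(!c) alone gives c = false.
That conflicts with the unit clause (c).
Neither e = true nor e = false works.
No assignment satisfies every clause.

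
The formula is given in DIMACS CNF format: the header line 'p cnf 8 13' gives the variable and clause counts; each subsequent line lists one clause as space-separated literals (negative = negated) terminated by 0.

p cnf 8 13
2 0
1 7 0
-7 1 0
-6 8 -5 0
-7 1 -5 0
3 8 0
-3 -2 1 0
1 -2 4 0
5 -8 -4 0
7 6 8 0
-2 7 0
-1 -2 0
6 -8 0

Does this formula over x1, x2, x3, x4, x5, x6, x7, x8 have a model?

(x2) alone gives x2 = True.
(x7) alone gives x7 = True.
(x1) alone gives x1 = True.
That conflicts with the unit clause (¬x1).
No assignment satisfies every clause.

Unsatisfiable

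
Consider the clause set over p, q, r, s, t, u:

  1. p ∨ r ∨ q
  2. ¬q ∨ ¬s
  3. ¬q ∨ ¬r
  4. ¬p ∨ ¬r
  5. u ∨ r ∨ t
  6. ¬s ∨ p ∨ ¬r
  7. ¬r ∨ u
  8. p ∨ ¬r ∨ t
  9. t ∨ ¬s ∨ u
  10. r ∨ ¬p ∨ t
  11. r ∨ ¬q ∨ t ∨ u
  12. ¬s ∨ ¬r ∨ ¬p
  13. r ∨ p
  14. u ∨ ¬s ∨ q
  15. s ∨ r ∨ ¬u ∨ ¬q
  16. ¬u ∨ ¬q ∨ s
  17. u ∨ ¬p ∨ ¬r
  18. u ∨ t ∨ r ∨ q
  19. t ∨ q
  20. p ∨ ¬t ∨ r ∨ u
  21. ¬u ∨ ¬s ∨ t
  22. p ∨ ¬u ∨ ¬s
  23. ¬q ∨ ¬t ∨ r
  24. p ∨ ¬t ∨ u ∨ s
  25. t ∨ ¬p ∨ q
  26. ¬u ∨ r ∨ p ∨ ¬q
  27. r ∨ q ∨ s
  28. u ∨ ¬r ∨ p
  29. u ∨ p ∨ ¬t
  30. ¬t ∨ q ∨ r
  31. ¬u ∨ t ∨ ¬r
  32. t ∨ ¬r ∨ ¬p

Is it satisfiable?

Satisfiable

Branch on q: set q = False.
Unit clause (t) forces t = True.
Unit clause (r) forces r = True.
Unit clause (¬p) forces p = False.
Unit clause (¬s) forces s = False.
Unit clause (u) forces u = True.
All clauses are satisfied.
A satisfying assignment: p: False,  q: False,  r: True,  s: False,  t: True,  u: True.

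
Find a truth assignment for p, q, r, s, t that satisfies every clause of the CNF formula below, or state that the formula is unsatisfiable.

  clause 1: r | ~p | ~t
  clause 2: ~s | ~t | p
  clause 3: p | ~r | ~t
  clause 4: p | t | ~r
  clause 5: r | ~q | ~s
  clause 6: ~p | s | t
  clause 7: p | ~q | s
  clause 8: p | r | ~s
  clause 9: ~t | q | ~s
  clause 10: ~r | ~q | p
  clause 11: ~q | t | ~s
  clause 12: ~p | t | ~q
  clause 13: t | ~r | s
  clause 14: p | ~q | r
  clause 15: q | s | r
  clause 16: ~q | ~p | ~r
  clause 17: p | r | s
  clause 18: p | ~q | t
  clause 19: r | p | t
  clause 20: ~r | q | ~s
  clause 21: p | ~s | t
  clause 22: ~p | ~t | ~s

p: 1, q: 0, r: 0, s: 1, t: 0

Try r = 0.
Try p = 1.
Unit clause (~t) forces t = 0.
Unit clause (s) forces s = 1.
Unit clause (~q) forces q = 0.
Every clause now holds.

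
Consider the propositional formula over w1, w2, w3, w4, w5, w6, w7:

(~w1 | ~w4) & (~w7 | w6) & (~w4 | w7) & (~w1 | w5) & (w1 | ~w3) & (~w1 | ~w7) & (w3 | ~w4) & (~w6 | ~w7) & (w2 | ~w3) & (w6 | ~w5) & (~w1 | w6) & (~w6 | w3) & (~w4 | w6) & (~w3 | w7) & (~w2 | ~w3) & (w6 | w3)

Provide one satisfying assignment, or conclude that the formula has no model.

Case w1 = 0:
From the singleton clause (~w3), w3 = 0.
From the singleton clause (~w4), w4 = 0.
From the singleton clause (~w6), w6 = 0.
But (w6) is also a unit clause — contradiction.
Backtrack on w1: now try w1 = 1.
From the singleton clause (~w4), w4 = 0.
From the singleton clause (w5), w5 = 1.
From the singleton clause (~w7), w7 = 0.
From the singleton clause (w6), w6 = 1.
From the singleton clause (w3), w3 = 1.
But (~w3) is also a unit clause — contradiction.
Neither w1 = 1 nor w1 = 0 works.

UNSATISFIABLE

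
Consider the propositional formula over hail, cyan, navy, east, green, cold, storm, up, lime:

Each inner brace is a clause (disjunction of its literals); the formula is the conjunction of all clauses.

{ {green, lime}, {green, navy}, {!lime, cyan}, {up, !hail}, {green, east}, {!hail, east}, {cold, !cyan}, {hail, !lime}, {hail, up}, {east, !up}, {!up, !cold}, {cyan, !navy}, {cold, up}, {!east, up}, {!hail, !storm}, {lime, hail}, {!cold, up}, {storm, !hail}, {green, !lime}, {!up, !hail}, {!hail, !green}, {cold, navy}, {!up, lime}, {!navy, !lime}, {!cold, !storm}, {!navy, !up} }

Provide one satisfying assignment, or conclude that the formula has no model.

Suppose green = true.
From the singleton clause (!hail), hail = false.
From the singleton clause (!lime), lime = false.
That conflicts with the unit clause (lime).
That branch fails; take green = false instead.
From the singleton clause (lime), lime = true.
That conflicts with the unit clause (!lime).
Either choice for green ends in contradiction.

UNSATISFIABLE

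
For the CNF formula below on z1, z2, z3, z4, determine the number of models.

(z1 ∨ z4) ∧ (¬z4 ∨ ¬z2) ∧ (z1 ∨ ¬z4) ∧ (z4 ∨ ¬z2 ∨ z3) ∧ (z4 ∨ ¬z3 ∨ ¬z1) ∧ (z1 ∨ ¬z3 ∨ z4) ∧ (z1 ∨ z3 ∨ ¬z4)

There are 2^4 = 16 truth assignments over (z1, z2, z3, z4).
Check each against the 7 clauses (columns in the order z1, z2, z3, z4):
  F F F F  ✗ fails (z1 ∨ z4)
  F F F T  ✗ fails (z1 ∨ ¬z4)
  F F T F  ✗ fails (z1 ∨ z4)
  F F T T  ✗ fails (z1 ∨ ¬z4)
  F T F F  ✗ fails (z1 ∨ z4)
  F T F T  ✗ fails (¬z4 ∨ ¬z2)
  F T T F  ✗ fails (z1 ∨ z4)
  F T T T  ✗ fails (¬z4 ∨ ¬z2)
  T F F F  ✓ satisfies all
  T F F T  ✓ satisfies all
  T F T F  ✗ fails (z4 ∨ ¬z3 ∨ ¬z1)
  T F T T  ✓ satisfies all
  T T F F  ✗ fails (z4 ∨ ¬z2 ∨ z3)
  T T F T  ✗ fails (¬z4 ∨ ¬z2)
  T T T F  ✗ fails (z4 ∨ ¬z3 ∨ ¬z1)
  T T T T  ✗ fails (¬z4 ∨ ¬z2)
3 of the 16 rows are models.

3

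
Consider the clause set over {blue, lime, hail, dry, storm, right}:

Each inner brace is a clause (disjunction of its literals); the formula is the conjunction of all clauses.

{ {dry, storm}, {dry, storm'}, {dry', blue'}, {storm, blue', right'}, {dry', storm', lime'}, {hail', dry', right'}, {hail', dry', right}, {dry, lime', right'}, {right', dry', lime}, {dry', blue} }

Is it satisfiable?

Branch on dry: set dry = 1.
(blue') alone gives blue = 0.
That conflicts with the unit clause (blue).
That branch fails; take dry = 0 instead.
(storm) alone gives storm = 1.
That conflicts with the unit clause (storm').
Both values of dry lead to a conflict.
No assignment satisfies every clause.

No, unsatisfiable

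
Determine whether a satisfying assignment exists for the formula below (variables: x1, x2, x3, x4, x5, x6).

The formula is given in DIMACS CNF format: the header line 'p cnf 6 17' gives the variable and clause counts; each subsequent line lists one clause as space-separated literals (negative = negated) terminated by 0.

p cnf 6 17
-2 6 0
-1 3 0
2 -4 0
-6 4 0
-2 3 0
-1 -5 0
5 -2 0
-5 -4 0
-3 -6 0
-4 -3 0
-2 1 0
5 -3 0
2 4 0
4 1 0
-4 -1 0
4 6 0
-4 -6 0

Case x2 = False:
From the singleton clause (¬x4), x4 = False.
Now (x4) is unsatisfied and unit — conflict.
Backtrack on x2: now try x2 = True.
From the singleton clause (x6), x6 = True.
From the singleton clause (x4), x4 = True.
Now (¬x4) is unsatisfied and unit — conflict.
Either choice for x2 ends in contradiction.
No assignment satisfies every clause.

No, unsatisfiable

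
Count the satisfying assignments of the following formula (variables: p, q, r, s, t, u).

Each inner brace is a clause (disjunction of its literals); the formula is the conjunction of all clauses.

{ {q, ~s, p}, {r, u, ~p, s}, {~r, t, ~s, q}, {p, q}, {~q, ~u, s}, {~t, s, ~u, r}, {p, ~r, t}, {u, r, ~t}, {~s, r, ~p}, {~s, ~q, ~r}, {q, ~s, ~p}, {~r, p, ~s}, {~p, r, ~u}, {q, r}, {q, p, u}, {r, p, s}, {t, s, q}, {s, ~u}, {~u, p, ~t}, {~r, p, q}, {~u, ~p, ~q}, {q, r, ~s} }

There are 2^6 = 64 truth assignments over (p, q, r, s, t, u).
Split on u. With u = 1, the clauses containing u are satisfied and ~u drops from the rest; 1 of the 2^5 = 32 assignments to the other variables satisfy what remains.
With u = 0, by the same count on the reduced clause set, 5 assignments work.
Total: 1 + 5 = 6.

6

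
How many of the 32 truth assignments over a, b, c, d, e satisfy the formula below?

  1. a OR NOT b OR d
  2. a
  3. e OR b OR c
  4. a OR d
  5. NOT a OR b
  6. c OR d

6

There are 2^5 = 32 truth assignments over (a, b, c, d, e).
Split on c. With c = true, the clauses containing c are satisfied and NOT c drops from the rest; 4 of the 2^4 = 16 assignments to the other variables satisfy what remains.
With c = false, by the same count on the reduced clause set, 2 assignments work.
Total: 4 + 2 = 6.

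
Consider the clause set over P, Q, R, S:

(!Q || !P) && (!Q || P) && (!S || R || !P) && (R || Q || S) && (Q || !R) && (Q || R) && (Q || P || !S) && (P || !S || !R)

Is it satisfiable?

Try Q = false.
(!R) alone gives R = false.
That conflicts with the unit clause (R).
Backtrack on Q: now try Q = true.
(!P) alone gives P = false.
That conflicts with the unit clause (P).
Neither Q = true nor Q = false works.
No assignment satisfies every clause.

No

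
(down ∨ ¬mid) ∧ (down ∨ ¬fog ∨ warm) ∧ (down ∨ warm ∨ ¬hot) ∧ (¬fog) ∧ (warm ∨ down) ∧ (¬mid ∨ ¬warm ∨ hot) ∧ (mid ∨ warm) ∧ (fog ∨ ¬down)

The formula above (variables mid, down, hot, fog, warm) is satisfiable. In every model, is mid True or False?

False

Suppose mid = True.
Unit clause (down) forces down = True.
Unit clause (¬fog) forces fog = False.
That conflicts with the unit clause (fog).
So every satisfying assignment has mid = False.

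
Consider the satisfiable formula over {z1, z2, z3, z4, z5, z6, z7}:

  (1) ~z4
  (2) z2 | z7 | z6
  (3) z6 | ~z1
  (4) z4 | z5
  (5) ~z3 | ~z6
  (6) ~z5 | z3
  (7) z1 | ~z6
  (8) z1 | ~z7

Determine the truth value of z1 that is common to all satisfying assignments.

Suppose z1 = 1.
From the singleton clause (~z4), z4 = 0.
From the singleton clause (z6), z6 = 1.
From the singleton clause (z5), z5 = 1.
From the singleton clause (~z3), z3 = 0.
That conflicts with the unit clause (z3).
So every satisfying assignment has z1 = False.

False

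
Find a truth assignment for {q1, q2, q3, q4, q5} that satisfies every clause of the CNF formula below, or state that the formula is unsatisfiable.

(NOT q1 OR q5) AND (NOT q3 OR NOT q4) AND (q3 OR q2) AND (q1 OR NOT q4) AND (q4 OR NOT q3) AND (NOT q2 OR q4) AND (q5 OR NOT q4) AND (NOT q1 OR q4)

q1 ↦ true, q2 ↦ true, q3 ↦ false, q4 ↦ true, q5 ↦ true

Suppose q1 = true.
From the singleton clause (q5), q5 = true.
From the singleton clause (q4), q4 = true.
From the singleton clause (NOT q3), q3 = false.
From the singleton clause (q2), q2 = true.
Every clause now holds.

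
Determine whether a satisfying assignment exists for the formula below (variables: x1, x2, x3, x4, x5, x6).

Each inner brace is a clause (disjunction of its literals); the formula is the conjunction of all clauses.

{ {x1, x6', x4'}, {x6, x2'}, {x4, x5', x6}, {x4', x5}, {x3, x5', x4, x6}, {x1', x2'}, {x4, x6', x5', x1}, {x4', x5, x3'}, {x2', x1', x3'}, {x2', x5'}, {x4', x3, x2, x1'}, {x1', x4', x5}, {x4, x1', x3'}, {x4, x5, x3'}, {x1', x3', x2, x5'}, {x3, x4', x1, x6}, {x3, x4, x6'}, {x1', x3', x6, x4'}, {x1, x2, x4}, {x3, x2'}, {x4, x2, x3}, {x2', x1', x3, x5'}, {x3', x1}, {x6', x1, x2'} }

Unsatisfiable

Suppose x6 = 1.
Suppose x1 = 1.
(x2') alone gives x2 = 0.
Suppose x4 = 0.
(x3') alone gives x3 = 0.
But (x3) is also a unit clause — contradiction.
That branch fails; take x4 = 1 instead.
(x5) alone gives x5 = 1.
(x3) alone gives x3 = 1.
But (x3') is also a unit clause — contradiction.
Either choice for x4 ends in contradiction.
That branch fails; take x1 = 0 instead.
(x4') alone gives x4 = 0.
(x5') alone gives x5 = 0.
(x3') alone gives x3 = 0.
But (x3) is also a unit clause — contradiction.
Either choice for x1 ends in contradiction.
That branch fails; take x6 = 0 instead.
(x2') alone gives x2 = 0.
Suppose x4 = 1.
(x5) alone gives x5 = 1.
Suppose x3 = 1.
(x1') alone gives x1 = 0.
But (x1) is also a unit clause — contradiction.
That branch fails; take x3 = 0 instead.
(x1') alone gives x1 = 0.
But (x1) is also a unit clause — contradiction.
Either choice for x3 ends in contradiction.
That branch fails; take x4 = 0 instead.
(x5') alone gives x5 = 0.
(x3') alone gives x3 = 0.
But (x3) is also a unit clause — contradiction.
Either choice for x4 ends in contradiction.
Either choice for x6 ends in contradiction.
No assignment satisfies every clause.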